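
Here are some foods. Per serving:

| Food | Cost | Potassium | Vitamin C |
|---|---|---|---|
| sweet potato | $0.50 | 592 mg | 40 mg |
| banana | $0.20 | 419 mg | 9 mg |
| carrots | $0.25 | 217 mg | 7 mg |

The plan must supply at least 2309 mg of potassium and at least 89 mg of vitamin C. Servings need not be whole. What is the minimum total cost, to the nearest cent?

$1.42

For a min-cost LP with two ≥-constraints, a basic feasible solution has at most two positive variables.
sweet potato only: max(2309/592, 89/40) = 3.9 servings → $1.95.
banana only: max(2309/419, 89/9) = 9.889 servings → $1.98.
carrots only: max(2309/217, 89/7) = 12.71 servings → $3.18.
sweet potato + banana with both tight: 1.444 servings and 3.47 servings → $1.42.
sweet potato + carrots with both tight: 0.6944 servings and 8.746 servings → $2.53.
banana + carrots: the both-tight solution has a negative serving — not a feasible corner.
So the least-cost plan costs $1.42.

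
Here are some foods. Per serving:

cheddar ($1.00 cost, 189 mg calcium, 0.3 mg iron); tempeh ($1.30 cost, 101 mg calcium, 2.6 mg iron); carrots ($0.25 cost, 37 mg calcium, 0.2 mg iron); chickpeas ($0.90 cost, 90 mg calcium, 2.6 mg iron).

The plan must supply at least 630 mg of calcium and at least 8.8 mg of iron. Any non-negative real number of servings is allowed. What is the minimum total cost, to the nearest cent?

Two binding constraints pin down two serving amounts, so the optimal mix uses at most two foods. The candidates are each food alone (scaled to the tighter of calcium/iron) and each pair with both constraints tight.
cheddar only: max(630/189, 8.8/0.3) = 29.33 servings → $29.33.
tempeh only: max(630/101, 8.8/2.6) = 6.238 servings → $8.11.
carrots only: max(630/37, 8.8/0.2) = 44 servings → $11.00.
chickpeas only: max(630/90, 8.8/2.6) = 7 servings → $6.30.
cheddar + tempeh with both tight: 1.625 servings and 3.197 servings → $5.78.
cheddar + carrots: the both-tight solution has a negative serving — not a feasible corner.
cheddar + chickpeas with both tight: 1.822 servings and 3.174 servings → $4.68.
tempeh + carrots with both tight: 2.626 servings and 9.858 servings → $5.88.
tempeh + chickpeas: intersection lies outside the first quadrant.
carrots + chickpeas with both tight: 10.82 servings and 2.552 servings → $5.00.
So the least-cost plan costs $4.68.

$4.68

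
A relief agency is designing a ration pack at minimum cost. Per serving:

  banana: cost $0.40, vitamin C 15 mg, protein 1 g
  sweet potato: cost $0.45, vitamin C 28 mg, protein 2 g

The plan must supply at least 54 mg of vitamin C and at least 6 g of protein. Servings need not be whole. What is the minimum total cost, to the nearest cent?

Two binding constraints pin down two serving amounts, so the optimal mix uses at most two foods. The candidates are each food alone (scaled to the tighter of vitamin C/protein) and each pair with both constraints tight.
banana only: max(54/15, 6/1) = 6 servings → $2.40.
sweet potato only: max(54/28, 6/2) = 3 servings → $1.35.
banana + sweet potato with both targets exact would need a negative amount; discard.
The minimum over all feasible corners is $1.35.

$1.35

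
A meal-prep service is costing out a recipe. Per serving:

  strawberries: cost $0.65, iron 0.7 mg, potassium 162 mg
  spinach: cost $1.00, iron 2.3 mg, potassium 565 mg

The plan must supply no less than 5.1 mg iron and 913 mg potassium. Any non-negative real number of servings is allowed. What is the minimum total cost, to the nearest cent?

$2.22

Minimising a linear cost over {iron ≥ 5.1, potassium ≥ 913, servings ≥ 0} — the optimum is at a vertex, using one or two foods.
strawberries only: max(5.1/0.7, 913/162) = 7.286 servings → $4.74.
spinach only: max(5.1/2.3, 913/565) = 2.217 servings → $2.22.
strawberries + spinach: the both-tight solution has a negative serving — not a feasible corner.
Cheapest feasible corner: $2.22.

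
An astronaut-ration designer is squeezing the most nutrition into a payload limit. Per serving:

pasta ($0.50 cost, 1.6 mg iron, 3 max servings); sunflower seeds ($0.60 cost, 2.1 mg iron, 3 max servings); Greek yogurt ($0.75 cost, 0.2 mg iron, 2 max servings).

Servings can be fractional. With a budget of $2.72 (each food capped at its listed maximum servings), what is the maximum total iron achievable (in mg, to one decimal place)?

9.2 mg

Iron per dollar: sunflower seeds 3.5, pasta 3.2, Greek yogurt 0.2667.
Take 3 servings of sunflower seeds: spends $1.80, +6.3 mg iron (running total 6.3 mg).
Take 1.84 servings of pasta: spends $0.92, +2.9 mg iron (running total 9.2 mg).
Filling greedily by iron-per-dollar is optimal for one linear limit, giving 9.2 mg.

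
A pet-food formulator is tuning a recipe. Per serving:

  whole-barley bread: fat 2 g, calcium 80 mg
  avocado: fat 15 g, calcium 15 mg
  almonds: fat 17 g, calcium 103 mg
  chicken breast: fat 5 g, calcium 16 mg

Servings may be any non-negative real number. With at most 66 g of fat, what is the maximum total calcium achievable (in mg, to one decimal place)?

2640.0 mg

Calcium per g fat: whole-barley bread 40, almonds 6.059, chicken breast 3.2, avocado 1.
With no serving limits, spend the whole fat allowance on whole-barley bread: 66 g / 2 g × 80 mg = 2640.0 mg.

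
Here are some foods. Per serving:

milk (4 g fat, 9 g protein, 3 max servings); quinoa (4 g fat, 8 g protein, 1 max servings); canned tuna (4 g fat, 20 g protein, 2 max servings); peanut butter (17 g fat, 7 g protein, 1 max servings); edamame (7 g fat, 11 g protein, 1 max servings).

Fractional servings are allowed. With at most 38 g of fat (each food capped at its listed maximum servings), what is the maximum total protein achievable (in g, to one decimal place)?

88.9 g

Protein per g fat: canned tuna 5, milk 2.25, quinoa 2, edamame 1.571, peanut butter 0.4118.
Take 2 servings of canned tuna: uses 8 g fat, +40.0 g protein (running total 40.0 g).
Take 3 servings of milk: uses 12 g fat, +27.0 g protein (running total 67.0 g).
Take 1 serving of quinoa: uses 4 g fat, +8.0 g protein (running total 75.0 g).
Take 1 serving of edamame: uses 7 g fat, +11.0 g protein (running total 86.0 g).
Take 0.4118 servings of peanut butter: uses 7 g fat, +2.9 g protein (running total 88.9 g).
Filling greedily by protein-per-g fat is optimal for one linear limit, giving 88.9 g.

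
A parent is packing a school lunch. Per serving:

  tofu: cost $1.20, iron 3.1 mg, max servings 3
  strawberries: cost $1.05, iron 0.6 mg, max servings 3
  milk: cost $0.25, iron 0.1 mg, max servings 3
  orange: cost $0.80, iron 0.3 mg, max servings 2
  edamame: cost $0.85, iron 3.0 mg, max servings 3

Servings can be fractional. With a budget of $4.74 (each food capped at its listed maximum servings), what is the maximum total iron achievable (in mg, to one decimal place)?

Iron per dollar: edamame 3.529, tofu 2.583, strawberries 0.5714, milk 0.4, orange 0.375.
Take 3 servings of edamame: spends $2.55, +9.0 mg iron (running total 9.0 mg).
Take 1.825 servings of tofu: spends $2.19, +5.7 mg iron (running total 14.7 mg).
Filling greedily by iron-per-dollar is optimal for one linear limit, giving 14.7 mg.

14.7 mg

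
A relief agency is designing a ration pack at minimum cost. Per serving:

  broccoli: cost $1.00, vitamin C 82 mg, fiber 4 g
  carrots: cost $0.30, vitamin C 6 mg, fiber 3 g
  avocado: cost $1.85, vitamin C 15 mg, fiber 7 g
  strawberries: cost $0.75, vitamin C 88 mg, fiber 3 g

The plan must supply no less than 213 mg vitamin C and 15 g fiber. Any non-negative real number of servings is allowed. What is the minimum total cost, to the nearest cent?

$2.50

Compare the cost at each extreme point of the feasible region.
broccoli only: max(213/82, 15/4) = 3.75 servings → $3.75.
carrots only: max(213/6, 15/3) = 35.5 servings → $10.65.
avocado only: max(213/15, 15/7) = 14.2 servings → $26.27.
strawberries only: max(213/88, 15/3) = 5 servings → $3.75.
broccoli + carrots with both tight: 2.473 servings and 1.703 servings → $2.98.
broccoli + avocado with both tight: 2.463 servings and 0.7354 servings → $3.82.
broccoli + strawberries with both targets exact would need a negative amount; discard.
carrots + avocado with both targets exact would need a negative amount; discard.
carrots + strawberries with both tight: 2.768 servings and 2.232 servings → $2.50.
avocado + strawberries with both tight: 1.193 servings and 2.217 servings → $3.87.
Cheapest feasible corner: $2.50.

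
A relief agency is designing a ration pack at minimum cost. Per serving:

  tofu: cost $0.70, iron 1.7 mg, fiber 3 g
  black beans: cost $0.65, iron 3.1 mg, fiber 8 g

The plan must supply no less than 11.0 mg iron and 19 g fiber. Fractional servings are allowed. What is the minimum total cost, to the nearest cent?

Two binding constraints pin down two serving amounts, so the optimal mix uses at most two foods. The candidates are each food alone (scaled to the tighter of iron/fiber) and each pair with both constraints tight.
tofu only: max(11.0/1.7, 19/3) = 6.471 servings → $4.53.
black beans only: max(11.0/3.1, 19/8) = 3.548 servings → $2.31.
tofu + black beans: the both-tight solution has a negative serving — not a feasible corner.
So the least-cost plan costs $2.31.

$2.31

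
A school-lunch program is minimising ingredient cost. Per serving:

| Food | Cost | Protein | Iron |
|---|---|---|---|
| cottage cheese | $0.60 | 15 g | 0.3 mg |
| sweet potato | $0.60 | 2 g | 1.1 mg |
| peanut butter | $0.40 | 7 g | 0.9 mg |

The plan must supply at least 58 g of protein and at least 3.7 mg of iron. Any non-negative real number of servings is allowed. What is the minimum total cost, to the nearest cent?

For a min-cost LP with two ≥-constraints, a basic feasible solution has at most two positive variables.
cottage cheese only: max(58/15, 3.7/0.3) = 12.33 servings → $7.40.
sweet potato only: max(58/2, 3.7/1.1) = 29 servings → $17.40.
peanut butter only: max(58/7, 3.7/0.9) = 8.286 servings → $3.31.
cottage cheese + sweet potato with both tight: 3.547 servings and 2.396 servings → $3.57.
cottage cheese + peanut butter with both tight: 2.307 servings and 3.342 servings → $2.72.
sweet potato + peanut butter: the both-tight solution has a negative serving — not a feasible corner.
Cheapest feasible corner: $2.72.

$2.72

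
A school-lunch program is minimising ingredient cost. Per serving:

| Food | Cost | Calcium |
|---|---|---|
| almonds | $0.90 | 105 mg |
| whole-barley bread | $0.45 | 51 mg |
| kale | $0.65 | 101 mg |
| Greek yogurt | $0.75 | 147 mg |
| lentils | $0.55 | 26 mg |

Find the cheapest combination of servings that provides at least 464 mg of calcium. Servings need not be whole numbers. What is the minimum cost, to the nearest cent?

$2.37

Cost per mg of calcium: Greek yogurt $0.0051, kale $0.0064, almonds $0.0086, whole-barley bread $0.0088, lentils $0.0212.
With no serving limits, use only Greek yogurt: 464 mg / 147 mg = 3.156 servings × $0.75 = $2.37.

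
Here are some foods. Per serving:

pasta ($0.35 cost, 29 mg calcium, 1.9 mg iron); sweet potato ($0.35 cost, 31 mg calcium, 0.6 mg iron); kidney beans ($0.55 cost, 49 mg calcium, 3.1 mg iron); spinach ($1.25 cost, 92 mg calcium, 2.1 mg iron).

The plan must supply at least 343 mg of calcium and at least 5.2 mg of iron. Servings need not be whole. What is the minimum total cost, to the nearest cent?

$3.85

Check every corner: each single food scaled to meet both minima, and each pair solved so both constraints bind.
pasta only: max(343/29, 5.2/1.9) = 11.83 servings → $4.14.
sweet potato only: max(343/31, 5.2/0.6) = 11.06 servings → $3.87.
kidney beans only: max(343/49, 5.2/3.1) = 7 servings → $3.85.
spinach only: max(343/92, 5.2/2.1) = 3.728 servings → $4.66.
pasta + sweet potato with both targets exact would need a negative amount; discard.
pasta + kidney beans: intersection lies outside the first quadrant.
pasta + spinach: intersection lies outside the first quadrant.
sweet potato + kidney beans: the both-tight solution has a negative serving — not a feasible corner.
sweet potato + spinach with both targets exact would need a negative amount; discard.
kidney beans + spinach: the both-tight solution has a negative serving — not a feasible corner.
So the least-cost plan costs $3.85.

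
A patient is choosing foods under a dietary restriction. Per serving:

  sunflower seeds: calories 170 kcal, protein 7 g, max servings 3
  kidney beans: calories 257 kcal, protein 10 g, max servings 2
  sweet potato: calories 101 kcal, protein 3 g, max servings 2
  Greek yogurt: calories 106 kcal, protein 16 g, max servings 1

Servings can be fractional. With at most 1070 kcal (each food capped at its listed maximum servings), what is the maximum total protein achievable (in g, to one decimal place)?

Protein per kcal: Greek yogurt 0.1509, sunflower seeds 0.04118, kidney beans 0.03891, sweet potato 0.0297.
Take 1 serving of Greek yogurt: uses 106 kcal, +16.0 g protein (running total 16.0 g).
Take 3 servings of sunflower seeds: uses 510 kcal, +21.0 g protein (running total 37.0 g).
Take 1.767 servings of kidney beans: uses 454 kcal, +17.7 g protein (running total 54.7 g).
Filling greedily by protein-per-kcal is optimal for one linear limit, giving 54.7 g.

54.7 g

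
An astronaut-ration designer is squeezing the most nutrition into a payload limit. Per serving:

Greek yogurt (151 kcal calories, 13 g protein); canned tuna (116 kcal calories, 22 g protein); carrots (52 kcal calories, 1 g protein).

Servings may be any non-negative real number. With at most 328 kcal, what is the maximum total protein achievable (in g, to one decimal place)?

62.2 g

Protein per kcal: canned tuna 0.1897, Greek yogurt 0.08609, carrots 0.01923.
With no serving limits, spend the whole calories allowance on canned tuna: 328 kcal / 116 kcal × 22 g = 62.2 g.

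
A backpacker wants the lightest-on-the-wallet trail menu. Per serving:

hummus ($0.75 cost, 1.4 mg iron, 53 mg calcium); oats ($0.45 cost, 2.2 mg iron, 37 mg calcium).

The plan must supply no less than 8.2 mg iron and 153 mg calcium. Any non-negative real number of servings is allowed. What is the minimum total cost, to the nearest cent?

With two linear requirements the optimum uses one or two foods; enumerate the corners.
hummus only: max(8.2/1.4, 153/53) = 5.857 servings → $4.39.
oats only: max(8.2/2.2, 153/37) = 4.135 servings → $1.86.
hummus + oats with both tight: 0.5123 servings and 3.401 servings → $1.91.
The minimum over all feasible corners is $1.86.

$1.86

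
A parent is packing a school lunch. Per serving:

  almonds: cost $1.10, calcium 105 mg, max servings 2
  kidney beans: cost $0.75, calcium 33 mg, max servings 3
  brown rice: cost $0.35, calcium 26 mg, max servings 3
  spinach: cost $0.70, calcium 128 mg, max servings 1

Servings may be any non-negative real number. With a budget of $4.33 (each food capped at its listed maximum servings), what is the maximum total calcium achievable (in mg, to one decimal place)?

432.7 mg

Calcium per dollar: spinach 182.9, almonds 95.45, brown rice 74.29, kidney beans 44.
Take 1 serving of spinach: spends $0.70, +128.0 mg calcium (running total 128.0 mg).
Take 2 servings of almonds: spends $2.20, +210.0 mg calcium (running total 338.0 mg).
Take 3 servings of brown rice: spends $1.05, +78.0 mg calcium (running total 416.0 mg).
Take 0.5067 servings of kidney beans: spends $0.38, +16.7 mg calcium (running total 432.7 mg).
Filling greedily by calcium-per-dollar is optimal for one linear limit, giving 432.7 mg.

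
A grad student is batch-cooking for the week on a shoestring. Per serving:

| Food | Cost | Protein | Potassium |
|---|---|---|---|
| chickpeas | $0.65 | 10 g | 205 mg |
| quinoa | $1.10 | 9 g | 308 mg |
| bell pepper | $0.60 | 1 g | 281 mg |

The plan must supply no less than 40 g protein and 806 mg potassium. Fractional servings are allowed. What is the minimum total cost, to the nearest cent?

At the optimum either one food covers both requirements or two foods hit both targets exactly; no other combination can be cheaper.
chickpeas only: max(40/10, 806/205) = 4 servings → $2.60.
quinoa only: max(40/9, 806/308) = 4.444 servings → $4.89.
bell pepper only: max(40/1, 806/281) = 40 servings → $24.00.
chickpeas + quinoa: intersection lies outside the first quadrant.
chickpeas + bell pepper: intersection lies outside the first quadrant.
quinoa + bell pepper: intersection lies outside the first quadrant.
So the least-cost plan costs $2.60.

$2.60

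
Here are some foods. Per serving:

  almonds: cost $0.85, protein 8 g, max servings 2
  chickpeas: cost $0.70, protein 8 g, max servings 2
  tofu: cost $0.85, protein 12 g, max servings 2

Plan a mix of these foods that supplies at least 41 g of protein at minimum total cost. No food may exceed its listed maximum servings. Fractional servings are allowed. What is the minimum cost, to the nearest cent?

Cost per g of protein: tofu $0.0708, chickpeas $0.0875, almonds $0.1062.
Take 2 servings of tofu: +24.0 g protein for $1.70 (total $1.70, still need 17.0 g).
Take 2 servings of chickpeas: +16.0 g protein for $1.40 (total $3.10, still need 1.0 g).
Take 0.125 servings of almonds: +1.0 g protein for $0.11 (total $3.21, still need 0.0 g).
Greedy by cheapest-per-g is optimal for a single linear constraint, so the minimum cost is $3.21.

$3.21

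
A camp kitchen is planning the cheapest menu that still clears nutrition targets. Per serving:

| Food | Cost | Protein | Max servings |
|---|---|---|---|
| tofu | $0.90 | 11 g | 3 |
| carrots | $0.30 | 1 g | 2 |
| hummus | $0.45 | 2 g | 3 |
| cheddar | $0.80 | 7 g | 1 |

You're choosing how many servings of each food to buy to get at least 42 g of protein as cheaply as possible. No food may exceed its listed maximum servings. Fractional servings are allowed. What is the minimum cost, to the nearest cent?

$3.95

Cost per g of protein: tofu $0.0818, cheddar $0.1143, hummus $0.2250, carrots $0.3000.
Take 3 servings of tofu: +33.0 g protein for $2.70 (total $2.70, still need 9.0 g).
Take 1 serving of cheddar: +7.0 g protein for $0.80 (total $3.50, still need 2.0 g).
Take 1 serving of hummus: +2.0 g protein for $0.45 (total $3.95, still need 0.0 g).
Greedy by cheapest-per-g is optimal for a single linear constraint, so the minimum cost is $3.95.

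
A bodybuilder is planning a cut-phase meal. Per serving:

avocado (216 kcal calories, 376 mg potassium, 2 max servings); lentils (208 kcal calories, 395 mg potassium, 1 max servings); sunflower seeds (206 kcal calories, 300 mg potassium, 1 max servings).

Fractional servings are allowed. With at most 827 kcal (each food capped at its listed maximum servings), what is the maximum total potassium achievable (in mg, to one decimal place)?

Potassium per kcal: lentils 1.899, avocado 1.741, sunflower seeds 1.456.
Take 1 serving of lentils: uses 208 kcal, +395.0 mg potassium (running total 395.0 mg).
Take 2 servings of avocado: uses 432 kcal, +752.0 mg potassium (running total 1147.0 mg).
Take 0.9078 servings of sunflower seeds: uses 187 kcal, +272.3 mg potassium (running total 1419.3 mg).
Filling greedily by potassium-per-kcal is optimal for one linear limit, giving 1419.3 mg.

1419.3 mg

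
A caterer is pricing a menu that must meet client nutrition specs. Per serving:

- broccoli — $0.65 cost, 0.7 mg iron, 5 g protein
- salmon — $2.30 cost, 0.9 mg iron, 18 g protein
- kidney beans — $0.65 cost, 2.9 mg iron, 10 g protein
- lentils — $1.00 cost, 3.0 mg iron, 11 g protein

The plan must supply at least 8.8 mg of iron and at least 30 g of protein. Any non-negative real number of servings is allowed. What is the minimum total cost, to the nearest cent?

Check every corner: each single food scaled to meet both minima, and each pair solved so both constraints bind.
broccoli only: max(8.8/0.7, 30/5) = 12.57 servings → $8.17.
salmon only: max(8.8/0.9, 30/18) = 9.778 servings → $22.49.
kidney beans only: max(8.8/2.9, 30/10) = 3.034 servings → $1.97.
lentils only: max(8.8/3.0, 30/11) = 2.933 servings → $2.93.
broccoli + salmon: the both-tight solution has a negative serving — not a feasible corner.
broccoli + kidney beans: intersection lies outside the first quadrant.
broccoli + lentils with both targets exact would need a negative amount; discard.
salmon + kidney beans with both targets exact would need a negative amount; discard.
salmon + lentils: intersection lies outside the first quadrant.
kidney beans + lentils: the both-tight solution has a negative serving — not a feasible corner.
Cheapest feasible corner: $1.97.

$1.97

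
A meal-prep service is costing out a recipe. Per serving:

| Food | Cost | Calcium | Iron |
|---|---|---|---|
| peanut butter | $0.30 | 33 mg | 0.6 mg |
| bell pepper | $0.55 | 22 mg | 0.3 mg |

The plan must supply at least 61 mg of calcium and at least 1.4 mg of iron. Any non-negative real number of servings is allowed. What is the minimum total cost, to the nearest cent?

$0.70

At the optimum either one food covers both requirements or two foods hit both targets exactly; no other combination can be cheaper.
peanut butter only: max(61/33, 1.4/0.6) = 2.333 servings → $0.70.
bell pepper only: max(61/22, 1.4/0.3) = 4.667 servings → $2.57.
peanut butter + bell pepper: the both-tight solution has a negative serving — not a feasible corner.
So the least-cost plan costs $0.70.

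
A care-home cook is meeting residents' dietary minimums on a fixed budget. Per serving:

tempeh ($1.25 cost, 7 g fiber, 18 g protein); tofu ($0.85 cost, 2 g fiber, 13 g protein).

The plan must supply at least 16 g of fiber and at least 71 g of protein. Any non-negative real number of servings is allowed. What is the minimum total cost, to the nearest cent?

$4.73

An LP optimum is at a vertex; with two nutrient constraints at most two foods are used. Check each candidate.
tempeh only: max(16/7, 71/18) = 3.944 servings → $4.93.
tofu only: max(16/2, 71/13) = 8 servings → $6.80.
tempeh + tofu with both tight: 1.2 servings and 3.8 servings → $4.73.
Cheapest feasible corner: $4.73.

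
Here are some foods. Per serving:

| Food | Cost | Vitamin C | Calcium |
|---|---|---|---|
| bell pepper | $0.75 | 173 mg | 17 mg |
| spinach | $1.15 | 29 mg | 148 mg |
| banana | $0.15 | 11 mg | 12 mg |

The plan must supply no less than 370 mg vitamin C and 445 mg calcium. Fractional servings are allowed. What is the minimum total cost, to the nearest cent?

An LP optimum is at a vertex; with two nutrient constraints at most two foods are used. Check each candidate.
bell pepper only: max(370/173, 445/17) = 26.18 servings → $19.63.
spinach only: max(370/29, 445/148) = 12.76 servings → $14.67.
banana only: max(370/11, 445/12) = 37.08 servings → $5.56.
bell pepper + spinach with both tight: 1.667 servings and 2.815 servings → $4.49.
bell pepper + banana with both targets exact would need a negative amount; discard.
spinach + banana with both tight: 0.3555 servings and 32.7 servings → $5.31.
Cheapest feasible corner: $4.49.

$4.49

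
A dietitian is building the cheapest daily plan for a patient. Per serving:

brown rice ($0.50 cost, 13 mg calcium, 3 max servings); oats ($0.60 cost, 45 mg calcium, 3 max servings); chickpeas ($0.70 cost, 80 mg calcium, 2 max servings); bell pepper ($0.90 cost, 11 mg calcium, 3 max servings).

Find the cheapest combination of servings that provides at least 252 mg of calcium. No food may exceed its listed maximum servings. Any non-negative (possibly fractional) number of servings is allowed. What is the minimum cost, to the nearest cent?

Cost per mg of calcium: chickpeas $0.0088, oats $0.0133, brown rice $0.0385, bell pepper $0.0818.
Take 2 servings of chickpeas: +160.0 mg calcium for $1.40 (total $1.40, still need 92.0 mg).
Take 2.044 servings of oats: +92.0 mg calcium for $1.23 (total $2.63, still need 0.0 mg).
Filling from the cheapest source first is optimal under one linear minimum: $2.63.

$2.63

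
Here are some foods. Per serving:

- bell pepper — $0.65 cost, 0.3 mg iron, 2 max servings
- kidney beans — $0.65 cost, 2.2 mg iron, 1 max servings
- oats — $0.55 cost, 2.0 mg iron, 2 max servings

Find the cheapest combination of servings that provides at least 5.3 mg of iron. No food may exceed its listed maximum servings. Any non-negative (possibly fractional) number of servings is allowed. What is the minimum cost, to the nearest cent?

Cost per mg of iron: oats $0.2750, kidney beans $0.2955, bell pepper $2.1667.
Take 2 servings of oats: +4.0 mg iron for $1.10 (total $1.10, still need 1.3 mg).
Take 0.5909 servings of kidney beans: +1.3 mg iron for $0.38 (total $1.48, still need 0.0 mg).
Greedy by cheapest-per-mg is optimal for a single linear constraint, so the minimum cost is $1.48.

$1.48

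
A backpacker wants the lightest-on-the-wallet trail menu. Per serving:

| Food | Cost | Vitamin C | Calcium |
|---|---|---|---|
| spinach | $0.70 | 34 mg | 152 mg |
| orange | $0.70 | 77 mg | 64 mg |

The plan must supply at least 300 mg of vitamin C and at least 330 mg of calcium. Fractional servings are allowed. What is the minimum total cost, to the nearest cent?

$2.98

Compare the cost at each extreme point of the feasible region.
spinach only: max(300/34, 330/152) = 8.824 servings → $6.18.
orange only: max(300/77, 330/64) = 5.156 servings → $3.61.
spinach + orange with both tight: 0.6518 servings and 3.608 servings → $2.98.
The minimum over all feasible corners is $2.98.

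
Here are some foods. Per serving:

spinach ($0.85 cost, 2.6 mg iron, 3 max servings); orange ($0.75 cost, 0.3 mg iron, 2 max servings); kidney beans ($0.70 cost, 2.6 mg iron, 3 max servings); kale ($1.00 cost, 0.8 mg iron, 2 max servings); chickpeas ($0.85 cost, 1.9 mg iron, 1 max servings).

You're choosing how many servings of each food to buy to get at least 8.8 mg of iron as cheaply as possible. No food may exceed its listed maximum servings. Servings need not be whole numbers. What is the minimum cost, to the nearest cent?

$2.43

Cost per mg of iron: kidney beans $0.2692, spinach $0.3269, chickpeas $0.4474, kale $1.2500, orange $2.5000.
Take 3 servings of kidney beans: +7.8 mg iron for $2.10 (total $2.10, still need 1.0 mg).
Take 0.3846 servings of spinach: +1.0 mg iron for $0.33 (total $2.43, still need 0.0 mg).
Filling from the cheapest source first is optimal under one linear minimum: $2.43.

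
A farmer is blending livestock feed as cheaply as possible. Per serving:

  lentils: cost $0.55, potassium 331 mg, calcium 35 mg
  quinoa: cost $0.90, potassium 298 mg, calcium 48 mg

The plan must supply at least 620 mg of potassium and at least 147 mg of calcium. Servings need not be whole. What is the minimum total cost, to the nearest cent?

$2.31

This is a tiny linear program; its minimum lies at a vertex of the feasible set. List the vertices and price them.
lentils only: max(620/331, 147/35) = 4.2 servings → $2.31.
quinoa only: max(620/298, 147/48) = 3.062 servings → $2.76.
lentils + quinoa: intersection lies outside the first quadrant.
The minimum over all feasible corners is $2.31.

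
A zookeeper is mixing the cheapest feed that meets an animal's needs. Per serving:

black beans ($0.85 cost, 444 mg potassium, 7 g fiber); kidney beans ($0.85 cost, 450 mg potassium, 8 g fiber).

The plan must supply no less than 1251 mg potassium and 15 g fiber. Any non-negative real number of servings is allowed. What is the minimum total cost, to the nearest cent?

$2.36

black beans only: max(1251/444, 15/7) = 2.818 servings → $2.39.
kidney beans only: max(1251/450, 15/8) = 2.78 servings → $2.36.
black beans + kidney beans with both targets exact would need a negative amount; discard.
Cheapest feasible corner: $2.36.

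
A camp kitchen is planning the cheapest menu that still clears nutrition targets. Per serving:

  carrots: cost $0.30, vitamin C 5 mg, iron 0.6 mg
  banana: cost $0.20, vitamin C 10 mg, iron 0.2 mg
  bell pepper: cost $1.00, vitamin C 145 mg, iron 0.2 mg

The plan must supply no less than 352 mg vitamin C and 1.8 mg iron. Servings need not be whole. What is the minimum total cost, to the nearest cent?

With two linear requirements the optimum uses one or two foods; enumerate the corners.
carrots only: max(352/5, 1.8/0.6) = 70.4 servings → $21.12.
banana only: max(352/10, 1.8/0.2) = 35.2 servings → $7.04.
bell pepper only: max(352/145, 1.8/0.2) = 9 servings → $9.00.
carrots + banana: intersection lies outside the first quadrant.
carrots + bell pepper with both tight: 2.216 servings and 2.351 servings → $3.02.
banana + bell pepper with both tight: 7.059 servings and 1.941 servings → $3.35.
The minimum over all feasible corners is $3.02.

$3.02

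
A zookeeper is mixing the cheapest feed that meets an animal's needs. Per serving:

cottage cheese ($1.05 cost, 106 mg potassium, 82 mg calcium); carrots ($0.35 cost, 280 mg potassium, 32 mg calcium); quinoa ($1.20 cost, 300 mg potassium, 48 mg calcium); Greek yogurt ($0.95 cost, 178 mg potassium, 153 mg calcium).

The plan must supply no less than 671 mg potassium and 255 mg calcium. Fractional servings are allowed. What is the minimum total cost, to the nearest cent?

$1.82

For a min-cost LP with two ≥-constraints, a basic feasible solution has at most two positive variables.
cottage cheese only: max(671/106, 255/82) = 6.33 servings → $6.65.
carrots only: max(671/280, 255/32) = 7.969 servings → $2.79.
quinoa only: max(671/300, 255/48) = 5.312 servings → $6.38.
Greek yogurt only: max(671/178, 255/153) = 3.77 servings → $3.58.
cottage cheese + carrots with both tight: 2.552 servings and 1.43 servings → $3.18.
cottage cheese + quinoa with both tight: 2.27 servings and 1.435 servings → $4.11.
cottage cheese + Greek yogurt with both targets exact would need a negative amount; discard.
carrots + quinoa: the both-tight solution has a negative serving — not a feasible corner.
carrots + Greek yogurt with both tight: 1.542 servings and 1.344 servings → $1.82.
quinoa + Greek yogurt with both tight: 1.533 servings and 1.186 servings → $2.97.
So the least-cost plan costs $1.82.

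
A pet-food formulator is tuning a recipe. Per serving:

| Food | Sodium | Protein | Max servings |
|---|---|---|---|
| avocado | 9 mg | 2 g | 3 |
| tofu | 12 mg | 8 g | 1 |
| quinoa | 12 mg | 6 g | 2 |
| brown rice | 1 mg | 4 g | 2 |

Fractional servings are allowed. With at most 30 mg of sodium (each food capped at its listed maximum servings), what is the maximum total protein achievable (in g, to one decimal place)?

Protein per mg sodium: brown rice 4, tofu 0.6667, quinoa 0.5, avocado 0.2222.
Take 2 servings of brown rice: uses 2 mg sodium, +8.0 g protein (running total 8.0 g).
Take 1 serving of tofu: uses 12 mg sodium, +8.0 g protein (running total 16.0 g).
Take 1.333 servings of quinoa: uses 16 mg sodium, +8.0 g protein (running total 24.0 g).
Greedy by best ratio exhausts the sodium allowance optimally: 24.0 g.

24.0 g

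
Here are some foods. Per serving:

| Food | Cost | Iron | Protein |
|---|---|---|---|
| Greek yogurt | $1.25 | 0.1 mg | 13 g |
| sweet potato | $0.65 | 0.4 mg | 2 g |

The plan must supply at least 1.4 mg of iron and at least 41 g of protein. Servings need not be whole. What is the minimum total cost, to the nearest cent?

Greek yogurt only: max(1.4/0.1, 41/13) = 14 servings → $17.50.
sweet potato only: max(1.4/0.4, 41/2) = 20.5 servings → $13.32.
Greek yogurt + sweet potato with both tight: 2.72 servings and 2.82 servings → $5.23.
The minimum over all feasible corners is $5.23.

$5.23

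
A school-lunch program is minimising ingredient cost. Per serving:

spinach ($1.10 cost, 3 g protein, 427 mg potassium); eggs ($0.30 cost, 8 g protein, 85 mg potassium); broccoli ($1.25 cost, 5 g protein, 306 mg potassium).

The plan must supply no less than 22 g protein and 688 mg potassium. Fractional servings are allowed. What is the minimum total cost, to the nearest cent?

Compare the cost at each extreme point of the feasible region.
spinach only: max(22/3, 688/427) = 7.333 servings → $8.07.
eggs only: max(22/8, 688/85) = 8.094 servings → $2.43.
broccoli only: max(22/5, 688/306) = 4.4 servings → $5.50.
spinach + eggs with both tight: 1.15 servings and 2.319 servings → $1.96.
spinach + broccoli with both targets exact would need a negative amount; discard.
eggs + broccoli with both tight: 1.627 servings and 1.796 servings → $2.73.
Cheapest feasible corner: $1.96.

$1.96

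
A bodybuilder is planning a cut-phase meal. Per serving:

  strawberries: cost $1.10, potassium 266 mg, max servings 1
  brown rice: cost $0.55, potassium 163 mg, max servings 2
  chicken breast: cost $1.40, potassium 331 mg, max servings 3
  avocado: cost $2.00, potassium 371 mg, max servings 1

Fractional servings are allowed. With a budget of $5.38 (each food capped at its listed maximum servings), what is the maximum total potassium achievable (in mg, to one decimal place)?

Potassium per dollar: brown rice 296.4, strawberries 241.8, chicken breast 236.4, avocado 185.5.
Take 2 servings of brown rice: spends $1.10, +326.0 mg potassium (running total 326.0 mg).
Take 1 serving of strawberries: spends $1.10, +266.0 mg potassium (running total 592.0 mg).
Take 2.271 servings of chicken breast: spends $3.18, +751.8 mg potassium (running total 1343.8 mg).
Greedy by best ratio exhausts the cost allowance optimally: 1343.8 mg.

1343.8 mg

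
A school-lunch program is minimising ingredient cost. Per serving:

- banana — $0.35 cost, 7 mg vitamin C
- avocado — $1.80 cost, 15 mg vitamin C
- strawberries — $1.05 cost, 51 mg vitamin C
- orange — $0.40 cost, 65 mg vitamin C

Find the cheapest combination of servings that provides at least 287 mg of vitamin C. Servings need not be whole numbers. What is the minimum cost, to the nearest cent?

Cost per mg of vitamin C: orange $0.0062, strawberries $0.0206, banana $0.0500, avocado $0.1200.
With no serving limits, use only orange: 287 mg / 65 mg = 4.415 servings × $0.40 = $1.77.

$1.77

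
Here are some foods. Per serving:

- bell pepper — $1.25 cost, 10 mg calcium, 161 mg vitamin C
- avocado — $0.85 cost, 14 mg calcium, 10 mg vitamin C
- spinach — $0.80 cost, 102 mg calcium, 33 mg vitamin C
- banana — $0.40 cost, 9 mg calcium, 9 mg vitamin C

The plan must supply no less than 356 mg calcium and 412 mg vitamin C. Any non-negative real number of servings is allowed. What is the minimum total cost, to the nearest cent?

An LP optimum is at a vertex; with two nutrient constraints at most two foods are used. Check each candidate.
bell pepper only: max(356/10, 412/161) = 35.6 servings → $44.50.
avocado only: max(356/14, 412/10) = 41.2 servings → $35.02.
spinach only: max(356/102, 412/33) = 12.48 servings → $9.99.
banana only: max(356/9, 412/9) = 45.78 servings → $18.31.
bell pepper + avocado with both tight: 1.025 servings and 24.7 servings → $22.27.
bell pepper + spinach with both tight: 1.881 servings and 3.306 servings → $5.00.
bell pepper + banana with both tight: 0.3709 servings and 39.14 servings → $16.12.
avocado + spinach: the both-tight solution has a negative serving — not a feasible corner.
avocado + banana: the both-tight solution has a negative serving — not a feasible corner.
spinach + banana: intersection lies outside the first quadrant.
The minimum over all feasible corners is $5.00.

$5.00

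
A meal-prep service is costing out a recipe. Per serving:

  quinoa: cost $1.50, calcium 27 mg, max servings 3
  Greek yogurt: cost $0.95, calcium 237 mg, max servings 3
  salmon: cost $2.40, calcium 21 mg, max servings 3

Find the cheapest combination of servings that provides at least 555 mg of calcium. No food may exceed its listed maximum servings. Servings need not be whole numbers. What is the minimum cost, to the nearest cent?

$2.22

Cost per mg of calcium: Greek yogurt $0.0040, quinoa $0.0556, salmon $0.1143.
Take 2.342 servings of Greek yogurt: +555.0 mg calcium for $2.22 (total $2.22, still need 0.0 mg).
Filling from the cheapest source first is optimal under one linear minimum: $2.22.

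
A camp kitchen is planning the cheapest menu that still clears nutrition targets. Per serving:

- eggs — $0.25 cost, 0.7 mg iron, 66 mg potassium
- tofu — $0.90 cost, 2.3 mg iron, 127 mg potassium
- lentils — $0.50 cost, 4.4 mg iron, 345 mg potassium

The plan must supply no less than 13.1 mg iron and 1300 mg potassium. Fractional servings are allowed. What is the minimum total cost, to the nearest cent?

$1.88

An LP optimum is at a vertex; with two nutrient constraints at most two foods are used. Check each candidate.
eggs only: max(13.1/0.7, 1300/66) = 19.7 servings → $4.92.
tofu only: max(13.1/2.3, 1300/127) = 10.24 servings → $9.21.
lentils only: max(13.1/4.4, 1300/345) = 3.768 servings → $1.88.
eggs + tofu: intersection lies outside the first quadrant.
eggs + lentils: the both-tight solution has a negative serving — not a feasible corner.
tofu + lentils with both targets exact would need a negative amount; discard.
Cheapest feasible corner: $1.88.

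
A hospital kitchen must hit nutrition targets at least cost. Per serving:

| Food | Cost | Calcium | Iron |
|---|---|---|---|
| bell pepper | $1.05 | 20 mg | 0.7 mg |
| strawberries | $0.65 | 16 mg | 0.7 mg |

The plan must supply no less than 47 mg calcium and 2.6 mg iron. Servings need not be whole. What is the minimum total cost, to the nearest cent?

Minimising a linear cost over {calcium ≥ 47, iron ≥ 2.6, servings ≥ 0} — the optimum is at a vertex, using one or two foods.
bell pepper only: max(47/20, 2.6/0.7) = 3.714 servings → $3.90.
strawberries only: max(47/16, 2.6/0.7) = 3.714 servings → $2.41.
bell pepper + strawberries: the both-tight solution has a negative serving — not a feasible corner.
Cheapest feasible corner: $2.41.

$2.41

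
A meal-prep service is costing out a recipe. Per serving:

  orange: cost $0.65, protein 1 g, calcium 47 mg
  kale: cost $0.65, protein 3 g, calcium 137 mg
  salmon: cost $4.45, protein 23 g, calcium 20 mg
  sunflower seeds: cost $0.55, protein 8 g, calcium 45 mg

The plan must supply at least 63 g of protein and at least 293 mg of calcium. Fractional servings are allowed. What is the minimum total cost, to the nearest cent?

$4.33

Two binding constraints pin down two serving amounts, so the optimal mix uses at most two foods. The candidates are each food alone (scaled to the tighter of protein/calcium) and each pair with both constraints tight.
orange only: max(63/1, 293/47) = 63 servings → $40.95.
kale only: max(63/3, 293/137) = 21 servings → $13.65.
salmon only: max(63/23, 293/20) = 14.65 servings → $65.19.
sunflower seeds only: max(63/8, 293/45) = 7.875 servings → $4.33.
orange + kale: the both-tight solution has a negative serving — not a feasible corner.
orange + salmon with both tight: 5.164 servings and 2.515 servings → $14.55.
orange + sunflower seeds: intersection lies outside the first quadrant.
kale + salmon with both tight: 1.773 servings and 2.508 servings → $12.31.
kale + sunflower seeds with both targets exact would need a negative amount; discard.
salmon + sunflower seeds with both tight: 0.5611 servings and 6.262 servings → $5.94.
The minimum over all feasible corners is $4.33.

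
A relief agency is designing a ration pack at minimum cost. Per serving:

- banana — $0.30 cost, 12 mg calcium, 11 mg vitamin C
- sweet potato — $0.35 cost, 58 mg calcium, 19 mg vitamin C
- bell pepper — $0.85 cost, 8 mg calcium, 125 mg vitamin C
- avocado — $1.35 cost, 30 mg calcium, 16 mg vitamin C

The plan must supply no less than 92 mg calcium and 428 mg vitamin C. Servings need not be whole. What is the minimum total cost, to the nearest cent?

banana only: max(92/12, 428/11) = 38.91 servings → $11.67.
sweet potato only: max(92/58, 428/19) = 22.53 servings → $7.88.
bell pepper only: max(92/8, 428/125) = 11.5 servings → $9.78.
avocado only: max(92/30, 428/16) = 26.75 servings → $36.11.
banana + sweet potato with both targets exact would need a negative amount; discard.
banana + bell pepper with both tight: 5.72 servings and 2.921 servings → $4.20.
banana + avocado: the both-tight solution has a negative serving — not a feasible corner.
sweet potato + bell pepper with both tight: 1.138 servings and 3.251 servings → $3.16.
sweet potato + avocado: intersection lies outside the first quadrant.
bell pepper + avocado with both tight: 3.139 servings and 2.23 servings → $5.68.
Cheapest feasible corner: $3.16.

$3.16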